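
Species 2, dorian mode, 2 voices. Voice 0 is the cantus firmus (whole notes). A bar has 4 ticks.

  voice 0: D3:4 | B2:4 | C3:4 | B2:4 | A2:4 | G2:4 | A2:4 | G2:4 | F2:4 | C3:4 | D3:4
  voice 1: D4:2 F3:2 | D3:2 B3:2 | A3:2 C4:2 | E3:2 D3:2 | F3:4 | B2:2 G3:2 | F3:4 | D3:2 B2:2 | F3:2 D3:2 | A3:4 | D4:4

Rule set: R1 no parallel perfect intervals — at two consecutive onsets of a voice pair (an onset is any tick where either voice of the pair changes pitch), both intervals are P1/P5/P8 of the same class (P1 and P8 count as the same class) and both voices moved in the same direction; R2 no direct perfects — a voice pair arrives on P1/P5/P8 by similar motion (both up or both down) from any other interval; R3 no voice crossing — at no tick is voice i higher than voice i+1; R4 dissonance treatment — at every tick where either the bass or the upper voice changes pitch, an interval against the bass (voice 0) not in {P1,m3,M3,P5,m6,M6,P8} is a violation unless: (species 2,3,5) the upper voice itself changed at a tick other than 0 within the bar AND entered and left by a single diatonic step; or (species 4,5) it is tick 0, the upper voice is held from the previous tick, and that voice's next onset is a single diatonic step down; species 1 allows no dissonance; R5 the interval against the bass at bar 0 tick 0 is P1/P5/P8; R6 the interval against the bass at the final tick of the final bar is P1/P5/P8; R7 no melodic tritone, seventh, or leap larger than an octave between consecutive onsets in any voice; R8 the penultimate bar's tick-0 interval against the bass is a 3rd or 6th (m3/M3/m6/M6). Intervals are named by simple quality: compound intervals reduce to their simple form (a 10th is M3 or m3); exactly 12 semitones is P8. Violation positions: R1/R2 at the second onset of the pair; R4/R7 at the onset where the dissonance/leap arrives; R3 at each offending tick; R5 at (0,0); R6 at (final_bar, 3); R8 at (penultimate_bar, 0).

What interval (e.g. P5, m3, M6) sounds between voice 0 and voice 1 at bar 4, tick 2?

m6

voice 0=A2 voice 1=F3 -> m6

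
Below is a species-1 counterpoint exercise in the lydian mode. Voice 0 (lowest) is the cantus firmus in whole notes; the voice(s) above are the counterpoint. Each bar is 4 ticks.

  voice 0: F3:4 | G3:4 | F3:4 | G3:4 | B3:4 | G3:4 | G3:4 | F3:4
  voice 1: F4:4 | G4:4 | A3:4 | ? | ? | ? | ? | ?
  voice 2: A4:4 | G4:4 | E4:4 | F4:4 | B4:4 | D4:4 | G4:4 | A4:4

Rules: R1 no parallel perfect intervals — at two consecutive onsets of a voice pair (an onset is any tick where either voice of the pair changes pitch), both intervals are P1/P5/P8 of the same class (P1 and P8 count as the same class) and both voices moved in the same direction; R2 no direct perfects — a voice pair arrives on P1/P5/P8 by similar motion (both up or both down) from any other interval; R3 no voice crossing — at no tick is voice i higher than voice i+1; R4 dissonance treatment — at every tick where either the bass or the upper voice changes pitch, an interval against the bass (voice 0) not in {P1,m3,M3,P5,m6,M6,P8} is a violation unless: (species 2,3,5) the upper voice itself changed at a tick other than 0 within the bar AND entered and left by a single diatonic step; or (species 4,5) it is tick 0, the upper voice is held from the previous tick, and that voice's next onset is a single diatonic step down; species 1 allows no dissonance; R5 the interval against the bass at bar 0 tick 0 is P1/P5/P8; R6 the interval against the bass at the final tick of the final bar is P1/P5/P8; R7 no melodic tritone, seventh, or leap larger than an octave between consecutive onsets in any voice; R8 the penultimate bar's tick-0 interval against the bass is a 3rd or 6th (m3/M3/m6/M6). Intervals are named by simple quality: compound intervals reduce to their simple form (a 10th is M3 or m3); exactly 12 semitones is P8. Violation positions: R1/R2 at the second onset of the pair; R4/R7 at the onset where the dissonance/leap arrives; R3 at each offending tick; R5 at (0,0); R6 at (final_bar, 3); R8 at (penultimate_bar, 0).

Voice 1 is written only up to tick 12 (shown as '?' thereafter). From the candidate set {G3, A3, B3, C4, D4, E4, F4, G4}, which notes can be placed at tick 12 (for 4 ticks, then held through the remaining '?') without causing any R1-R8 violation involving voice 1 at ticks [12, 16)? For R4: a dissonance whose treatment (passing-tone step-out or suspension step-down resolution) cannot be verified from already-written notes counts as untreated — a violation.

{B3, E4, G3}

G3: legal
A3: violates R4
B3: legal
C4: violates R4
D4: violates R2
E4: legal
F4: violates R2,R4
G4: violates R2,R3,R7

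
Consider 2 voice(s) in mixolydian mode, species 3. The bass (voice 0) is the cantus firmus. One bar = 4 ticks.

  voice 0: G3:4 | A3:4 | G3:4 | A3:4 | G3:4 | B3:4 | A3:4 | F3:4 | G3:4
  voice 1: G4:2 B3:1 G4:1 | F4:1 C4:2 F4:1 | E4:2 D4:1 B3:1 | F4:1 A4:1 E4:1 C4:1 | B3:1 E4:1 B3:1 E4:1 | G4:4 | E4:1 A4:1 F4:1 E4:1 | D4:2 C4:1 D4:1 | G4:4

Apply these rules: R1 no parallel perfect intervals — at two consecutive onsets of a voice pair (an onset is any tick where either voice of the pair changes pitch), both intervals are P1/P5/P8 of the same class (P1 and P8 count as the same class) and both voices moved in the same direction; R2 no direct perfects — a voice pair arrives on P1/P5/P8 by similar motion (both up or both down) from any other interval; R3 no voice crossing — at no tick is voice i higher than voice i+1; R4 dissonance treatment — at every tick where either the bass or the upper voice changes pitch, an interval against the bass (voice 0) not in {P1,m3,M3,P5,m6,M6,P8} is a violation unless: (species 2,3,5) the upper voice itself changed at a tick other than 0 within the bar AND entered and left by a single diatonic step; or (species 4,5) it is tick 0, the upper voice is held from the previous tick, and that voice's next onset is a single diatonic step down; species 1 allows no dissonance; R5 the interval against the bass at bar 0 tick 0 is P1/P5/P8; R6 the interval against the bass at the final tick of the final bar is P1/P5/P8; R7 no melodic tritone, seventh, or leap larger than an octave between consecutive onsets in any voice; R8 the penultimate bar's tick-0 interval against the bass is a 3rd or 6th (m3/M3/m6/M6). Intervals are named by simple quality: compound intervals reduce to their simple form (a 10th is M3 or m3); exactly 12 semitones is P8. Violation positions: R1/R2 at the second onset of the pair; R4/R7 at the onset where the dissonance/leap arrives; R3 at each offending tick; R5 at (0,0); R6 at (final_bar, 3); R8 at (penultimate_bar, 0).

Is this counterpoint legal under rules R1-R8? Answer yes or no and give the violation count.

No (3 violations)

bar 0: v0=G3 v1=G4 (P8)
bar 1: v0=A3 v1=F4 (m6)
bar 2: v0=G3 v1=E4 (M6)
bar 3: v0=A3 v1=F4 (m6)
bar 4: v0=G3 v1=B3 (M3)
bar 5: v0=B3 v1=G4 (m6)
bar 6: v0=A3 v1=E4 (P5)
bar 7: v0=F3 v1=D4 (M6)
bar 8: v0=G3 v1=G4 (P8)
  R7 @ bar3.0: B3->F4 leap 6st
  R2 @ bar6.0: B3/G4 m6 -> A3/E4 P5 similar
  R2 @ bar8.0: F3/D4 M6 -> G3/G4 P8 similar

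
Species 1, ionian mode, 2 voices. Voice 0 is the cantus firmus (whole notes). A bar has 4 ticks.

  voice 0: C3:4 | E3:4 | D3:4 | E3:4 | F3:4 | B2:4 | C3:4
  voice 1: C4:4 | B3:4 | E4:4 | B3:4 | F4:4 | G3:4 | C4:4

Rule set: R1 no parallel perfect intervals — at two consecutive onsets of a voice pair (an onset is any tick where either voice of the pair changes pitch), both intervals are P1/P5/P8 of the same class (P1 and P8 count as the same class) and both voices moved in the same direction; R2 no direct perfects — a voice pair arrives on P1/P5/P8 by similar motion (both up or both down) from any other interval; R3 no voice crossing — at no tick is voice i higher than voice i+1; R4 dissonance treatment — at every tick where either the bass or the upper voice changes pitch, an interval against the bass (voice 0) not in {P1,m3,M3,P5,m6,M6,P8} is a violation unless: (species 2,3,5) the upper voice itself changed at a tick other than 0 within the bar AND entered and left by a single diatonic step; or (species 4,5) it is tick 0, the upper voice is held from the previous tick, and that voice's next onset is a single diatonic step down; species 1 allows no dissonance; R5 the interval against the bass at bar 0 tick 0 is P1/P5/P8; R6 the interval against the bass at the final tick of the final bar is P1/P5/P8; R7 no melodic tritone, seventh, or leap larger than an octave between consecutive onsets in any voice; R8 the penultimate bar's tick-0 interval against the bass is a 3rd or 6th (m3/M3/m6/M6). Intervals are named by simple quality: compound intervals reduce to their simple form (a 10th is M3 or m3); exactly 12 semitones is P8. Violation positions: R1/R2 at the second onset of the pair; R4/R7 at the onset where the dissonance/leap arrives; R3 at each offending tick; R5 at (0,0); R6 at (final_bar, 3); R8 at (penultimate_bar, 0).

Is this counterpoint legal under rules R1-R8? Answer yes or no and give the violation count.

No (6 violations)

bar 0: v0=C3 v1=C4 (P8)
bar 1: v0=E3 v1=B3 (P5)
bar 2: v0=D3 v1=E4 (M2)
bar 3: v0=E3 v1=B3 (P5)
bar 4: v0=F3 v1=F4 (P8)
bar 5: v0=B2 v1=G3 (m6)
bar 6: v0=C3 v1=C4 (P8)
  R4 @ bar2.0: D3/E4 M2 untreated
  R2 @ bar4.0: E3/B3 P5 -> F3/F4 P8 similar
  R7 @ bar4.0: B3->F4 leap 6st
  R7 @ bar5.0: F3->B2 leap 6st
  R7 @ bar5.0: F4->G3 leap 10st
  R2 @ bar6.0: B2/G3 m6 -> C3/C4 P8 similar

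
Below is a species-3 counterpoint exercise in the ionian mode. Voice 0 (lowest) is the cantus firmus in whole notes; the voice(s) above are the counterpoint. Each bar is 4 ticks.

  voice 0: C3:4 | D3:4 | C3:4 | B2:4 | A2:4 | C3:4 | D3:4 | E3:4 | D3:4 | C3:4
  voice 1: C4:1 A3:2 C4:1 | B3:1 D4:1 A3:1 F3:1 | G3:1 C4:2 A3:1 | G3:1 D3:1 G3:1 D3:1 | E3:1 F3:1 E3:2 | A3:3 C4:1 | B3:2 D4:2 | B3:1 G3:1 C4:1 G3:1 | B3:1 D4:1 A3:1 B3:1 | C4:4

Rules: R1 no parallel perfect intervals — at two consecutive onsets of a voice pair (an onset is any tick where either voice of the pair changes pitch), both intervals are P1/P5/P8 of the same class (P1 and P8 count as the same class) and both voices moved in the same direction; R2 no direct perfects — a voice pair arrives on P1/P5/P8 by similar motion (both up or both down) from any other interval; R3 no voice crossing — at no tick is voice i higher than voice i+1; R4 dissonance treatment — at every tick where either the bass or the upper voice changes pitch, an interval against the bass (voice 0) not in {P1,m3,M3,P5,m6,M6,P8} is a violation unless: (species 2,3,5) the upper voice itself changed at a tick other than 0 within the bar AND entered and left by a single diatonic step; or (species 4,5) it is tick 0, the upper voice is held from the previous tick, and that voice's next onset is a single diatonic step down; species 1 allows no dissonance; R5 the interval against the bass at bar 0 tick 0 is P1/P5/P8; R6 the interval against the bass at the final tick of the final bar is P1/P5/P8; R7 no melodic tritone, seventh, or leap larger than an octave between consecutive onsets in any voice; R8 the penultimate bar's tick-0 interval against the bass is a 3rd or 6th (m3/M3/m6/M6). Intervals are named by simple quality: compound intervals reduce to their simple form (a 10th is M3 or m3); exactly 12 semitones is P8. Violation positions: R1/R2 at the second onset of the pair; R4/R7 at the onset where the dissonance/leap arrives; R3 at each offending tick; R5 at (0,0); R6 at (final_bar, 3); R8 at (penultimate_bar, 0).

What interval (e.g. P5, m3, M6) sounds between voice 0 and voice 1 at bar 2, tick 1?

P8

voice 0=C3 voice 1=C4 -> P8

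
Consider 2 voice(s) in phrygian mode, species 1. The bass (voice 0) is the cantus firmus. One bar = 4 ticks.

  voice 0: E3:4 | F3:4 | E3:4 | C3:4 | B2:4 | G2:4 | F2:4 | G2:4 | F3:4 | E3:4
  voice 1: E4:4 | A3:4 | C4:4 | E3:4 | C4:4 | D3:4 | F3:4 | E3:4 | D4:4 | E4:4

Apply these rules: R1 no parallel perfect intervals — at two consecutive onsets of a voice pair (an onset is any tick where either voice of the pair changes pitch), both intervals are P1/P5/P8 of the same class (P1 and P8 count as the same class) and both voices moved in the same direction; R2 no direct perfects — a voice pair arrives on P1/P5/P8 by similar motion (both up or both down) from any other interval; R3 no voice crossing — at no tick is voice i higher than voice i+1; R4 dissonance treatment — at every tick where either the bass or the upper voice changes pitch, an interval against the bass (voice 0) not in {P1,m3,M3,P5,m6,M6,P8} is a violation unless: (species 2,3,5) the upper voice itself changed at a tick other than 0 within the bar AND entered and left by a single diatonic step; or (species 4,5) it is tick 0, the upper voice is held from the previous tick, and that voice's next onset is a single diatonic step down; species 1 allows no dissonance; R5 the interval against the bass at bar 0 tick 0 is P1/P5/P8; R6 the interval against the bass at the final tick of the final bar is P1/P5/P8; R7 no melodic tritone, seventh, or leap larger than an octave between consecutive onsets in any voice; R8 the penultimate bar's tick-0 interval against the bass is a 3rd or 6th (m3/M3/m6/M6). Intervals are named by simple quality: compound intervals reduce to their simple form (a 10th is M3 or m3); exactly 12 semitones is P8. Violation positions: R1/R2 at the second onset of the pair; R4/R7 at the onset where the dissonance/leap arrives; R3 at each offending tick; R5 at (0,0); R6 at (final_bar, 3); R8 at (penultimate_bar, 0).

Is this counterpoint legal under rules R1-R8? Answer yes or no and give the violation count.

bar 0: v0=E3 v1=E4 (P8)
bar 1: v0=F3 v1=A3 (M3)
bar 2: v0=E3 v1=C4 (m6)
bar 3: v0=C3 v1=E3 (M3)
bar 4: v0=B2 v1=C4 (m2)
bar 5: v0=G2 v1=D3 (P5)
bar 6: v0=F2 v1=F3 (P8)
bar 7: v0=G2 v1=E3 (M6)
bar 8: v0=F3 v1=D4 (M6)
bar 9: v0=E3 v1=E4 (P8)
  R4 @ bar4.0: B2/C4 m2 untreated
  R2 @ bar5.0: B2/C4 m2 -> G2/D3 P5 similar
  R7 @ bar5.0: C4->D3 leap 10st
  R7 @ bar8.0: G2->F3 leap 10st
  R7 @ bar8.0: E3->D4 leap 10st

No (5 violations)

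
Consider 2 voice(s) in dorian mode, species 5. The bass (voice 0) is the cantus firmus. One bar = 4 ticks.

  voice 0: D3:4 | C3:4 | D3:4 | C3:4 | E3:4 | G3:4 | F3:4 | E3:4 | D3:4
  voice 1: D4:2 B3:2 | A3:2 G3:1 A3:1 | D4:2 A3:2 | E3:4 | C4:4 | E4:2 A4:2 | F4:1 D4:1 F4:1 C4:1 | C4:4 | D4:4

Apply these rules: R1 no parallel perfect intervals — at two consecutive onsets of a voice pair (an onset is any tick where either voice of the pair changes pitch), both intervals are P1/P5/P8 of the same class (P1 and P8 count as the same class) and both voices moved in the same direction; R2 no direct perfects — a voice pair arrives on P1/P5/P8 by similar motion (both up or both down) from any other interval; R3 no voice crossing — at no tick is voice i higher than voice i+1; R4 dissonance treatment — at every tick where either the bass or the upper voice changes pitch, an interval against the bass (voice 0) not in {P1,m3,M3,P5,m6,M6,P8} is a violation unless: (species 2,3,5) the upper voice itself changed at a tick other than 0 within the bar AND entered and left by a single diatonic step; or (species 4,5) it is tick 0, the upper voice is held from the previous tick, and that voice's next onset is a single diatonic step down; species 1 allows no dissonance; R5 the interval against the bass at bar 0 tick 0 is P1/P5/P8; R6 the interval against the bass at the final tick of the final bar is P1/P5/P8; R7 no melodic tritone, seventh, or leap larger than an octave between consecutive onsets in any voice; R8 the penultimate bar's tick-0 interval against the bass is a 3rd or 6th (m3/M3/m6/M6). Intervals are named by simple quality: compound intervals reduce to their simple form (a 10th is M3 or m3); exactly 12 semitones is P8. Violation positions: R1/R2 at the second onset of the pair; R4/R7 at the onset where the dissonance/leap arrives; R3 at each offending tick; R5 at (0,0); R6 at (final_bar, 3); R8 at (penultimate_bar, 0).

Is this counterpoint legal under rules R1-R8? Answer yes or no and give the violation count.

bar 0: v0=D3 v1=D4 (P8)
bar 1: v0=C3 v1=A3 (M6)
bar 2: v0=D3 v1=D4 (P8)
bar 3: v0=C3 v1=E3 (M3)
bar 4: v0=E3 v1=C4 (m6)
bar 5: v0=G3 v1=E4 (M6)
bar 6: v0=F3 v1=F4 (P8)
bar 7: v0=E3 v1=C4 (m6)
bar 8: v0=D3 v1=D4 (P8)
  R2 @ bar2.0: C3/A3 M6 -> D3/D4 P8 similar
  R4 @ bar5.2: G3/A4 M2 untreated
  R2 @ bar6.0: G3/A4 M2 -> F3/F4 P8 similar

No (3 violations)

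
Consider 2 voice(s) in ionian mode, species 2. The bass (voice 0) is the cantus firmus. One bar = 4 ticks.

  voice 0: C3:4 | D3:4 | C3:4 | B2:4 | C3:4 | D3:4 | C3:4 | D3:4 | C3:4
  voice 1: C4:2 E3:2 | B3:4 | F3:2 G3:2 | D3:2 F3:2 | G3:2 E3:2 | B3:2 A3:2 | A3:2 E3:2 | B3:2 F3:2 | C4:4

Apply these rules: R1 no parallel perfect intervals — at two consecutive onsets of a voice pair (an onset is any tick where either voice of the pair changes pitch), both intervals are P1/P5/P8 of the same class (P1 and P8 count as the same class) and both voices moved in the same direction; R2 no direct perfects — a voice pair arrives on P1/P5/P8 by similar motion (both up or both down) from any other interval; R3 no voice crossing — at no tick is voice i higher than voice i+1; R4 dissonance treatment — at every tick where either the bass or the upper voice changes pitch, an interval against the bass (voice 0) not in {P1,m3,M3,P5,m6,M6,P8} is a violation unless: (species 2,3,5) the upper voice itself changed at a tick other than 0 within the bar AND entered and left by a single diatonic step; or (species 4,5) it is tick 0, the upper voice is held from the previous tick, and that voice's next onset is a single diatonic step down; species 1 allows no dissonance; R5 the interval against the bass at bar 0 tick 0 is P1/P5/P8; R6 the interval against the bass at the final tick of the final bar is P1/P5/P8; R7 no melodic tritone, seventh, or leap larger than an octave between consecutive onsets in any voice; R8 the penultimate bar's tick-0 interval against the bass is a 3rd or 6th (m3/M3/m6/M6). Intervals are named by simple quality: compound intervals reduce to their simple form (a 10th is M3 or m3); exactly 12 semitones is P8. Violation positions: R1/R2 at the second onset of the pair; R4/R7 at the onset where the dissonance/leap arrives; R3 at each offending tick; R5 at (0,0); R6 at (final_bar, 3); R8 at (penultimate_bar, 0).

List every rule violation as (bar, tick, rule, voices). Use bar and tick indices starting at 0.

bar 0: v0=C3 v1=C4 downbeat P8
bar 1: v0=D3 v1=B3 downbeat M6
bar 2: v0=C3 v1=F3 downbeat P4
bar 3: v0=B2 v1=D3 downbeat m3
bar 4: v0=C3 v1=G3 downbeat P5
bar 5: v0=D3 v1=B3 downbeat M6
bar 6: v0=C3 v1=A3 downbeat M6
bar 7: v0=D3 v1=B3 downbeat M6
bar 8: v0=C3 v1=C4 downbeat P8
  -> R4 @ bar 2 tick 0 v(0, 1): C3/F3 P4 untreated
  -> R7 @ bar 2 tick 0 v(1,): B3->F3 leap 6st
  -> R4 @ bar 3 tick 2 v(0, 1): B2/F3 TT untreated
  -> R2 @ bar 4 tick 0 v(0, 1): B2/F3 TT -> C3/G3 P5 similar
  -> R7 @ bar 7 tick 2 v(1,): B3->F3 leap 6st

(2, 0, R4, (0, 1))
(2, 0, R7, (1,))
(3, 2, R4, (0, 1))
(4, 0, R2, (0, 1))
(7, 2, R7, (1,))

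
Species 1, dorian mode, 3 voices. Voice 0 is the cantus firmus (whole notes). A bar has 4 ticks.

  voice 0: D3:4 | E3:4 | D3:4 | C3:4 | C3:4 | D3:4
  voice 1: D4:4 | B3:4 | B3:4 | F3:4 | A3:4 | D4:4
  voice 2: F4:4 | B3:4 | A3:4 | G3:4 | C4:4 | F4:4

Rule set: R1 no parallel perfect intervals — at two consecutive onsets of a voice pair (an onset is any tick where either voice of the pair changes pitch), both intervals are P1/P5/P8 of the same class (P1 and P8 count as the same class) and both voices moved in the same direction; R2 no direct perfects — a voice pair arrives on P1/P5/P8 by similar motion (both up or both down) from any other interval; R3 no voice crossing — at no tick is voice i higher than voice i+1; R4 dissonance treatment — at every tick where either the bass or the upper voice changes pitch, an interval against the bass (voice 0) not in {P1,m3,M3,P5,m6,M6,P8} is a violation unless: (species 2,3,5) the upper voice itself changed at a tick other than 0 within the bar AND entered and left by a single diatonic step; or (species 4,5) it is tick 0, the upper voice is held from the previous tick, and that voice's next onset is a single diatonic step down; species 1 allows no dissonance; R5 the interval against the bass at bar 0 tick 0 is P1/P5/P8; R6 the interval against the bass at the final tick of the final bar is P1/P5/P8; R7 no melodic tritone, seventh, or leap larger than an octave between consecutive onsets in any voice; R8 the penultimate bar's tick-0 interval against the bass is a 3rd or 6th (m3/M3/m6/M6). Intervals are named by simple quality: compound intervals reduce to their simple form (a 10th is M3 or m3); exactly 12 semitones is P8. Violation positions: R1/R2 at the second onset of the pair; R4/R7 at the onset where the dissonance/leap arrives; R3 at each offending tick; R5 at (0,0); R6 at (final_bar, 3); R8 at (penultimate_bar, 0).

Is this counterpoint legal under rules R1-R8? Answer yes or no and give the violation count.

No (14 violations)

bar 0: v0=D3 v1=D4 v2=F4 (m3)
bar 1: v0=E3 v1=B3 v2=B3 (P5)
bar 2: v0=D3 v1=B3 v2=A3 (P5)
bar 3: v0=C3 v1=F3 v2=G3 (P5)
bar 4: v0=C3 v1=A3 v2=C4 (P8)
bar 5: v0=D3 v1=D4 v2=F4 (m3)
  R5 @ bar0.0: opens on m3
  R2 @ bar1.0: D4/F4 m3 -> B3/B3 P1 similar
  R7 @ bar1.0: F4->B3 leap 6st
  R1 @ bar2.0: E3/B3 P5 -> D3/A3 P5 similar
  R3 @ bar2.0: B3 above A3
  R3 @ bar2.1: B3 above A3
  R3 @ bar2.2: B3 above A3
  R3 @ bar2.3: B3 above A3
  R1 @ bar3.0: D3/A3 P5 -> C3/G3 P5 similar
  R4 @ bar3.0: C3/F3 P4 untreated
  R7 @ bar3.0: B3->F3 leap 6st
  R8 @ bar4.0: penult P8 not 3rd/6th
  R2 @ bar5.0: C3/A3 M6 -> D3/D4 P8 similar
  R6 @ bar5.3: closes on m3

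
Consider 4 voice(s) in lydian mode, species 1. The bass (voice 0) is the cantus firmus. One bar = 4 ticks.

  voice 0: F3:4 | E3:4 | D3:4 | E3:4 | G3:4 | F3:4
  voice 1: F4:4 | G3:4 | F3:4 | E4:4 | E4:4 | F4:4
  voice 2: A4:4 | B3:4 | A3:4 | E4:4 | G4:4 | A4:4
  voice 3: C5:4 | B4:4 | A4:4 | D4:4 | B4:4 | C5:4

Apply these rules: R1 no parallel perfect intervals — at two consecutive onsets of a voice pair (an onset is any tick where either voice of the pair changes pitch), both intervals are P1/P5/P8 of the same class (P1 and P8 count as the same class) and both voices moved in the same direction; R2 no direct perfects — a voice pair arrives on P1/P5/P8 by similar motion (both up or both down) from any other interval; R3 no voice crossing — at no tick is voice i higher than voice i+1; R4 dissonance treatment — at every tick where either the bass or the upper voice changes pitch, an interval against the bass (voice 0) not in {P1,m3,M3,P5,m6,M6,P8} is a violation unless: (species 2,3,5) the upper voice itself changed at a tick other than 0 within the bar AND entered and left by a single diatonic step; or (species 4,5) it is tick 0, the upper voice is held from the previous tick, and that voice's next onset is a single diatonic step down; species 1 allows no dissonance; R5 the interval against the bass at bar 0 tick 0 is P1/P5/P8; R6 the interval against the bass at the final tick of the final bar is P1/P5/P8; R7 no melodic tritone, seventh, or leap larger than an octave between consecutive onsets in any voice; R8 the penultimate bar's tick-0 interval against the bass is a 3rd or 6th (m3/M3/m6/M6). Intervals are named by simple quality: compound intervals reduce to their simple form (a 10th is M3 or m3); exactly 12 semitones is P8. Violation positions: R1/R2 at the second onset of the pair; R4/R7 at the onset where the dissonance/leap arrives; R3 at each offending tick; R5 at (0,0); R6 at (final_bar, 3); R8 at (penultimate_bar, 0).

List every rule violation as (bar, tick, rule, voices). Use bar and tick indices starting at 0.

(0, 0, R5, (0, 2))
(1, 0, R1, (0, 3))
(1, 0, R2, (0, 2))
(1, 0, R2, (2, 3))
(1, 0, R7, (1,))
(1, 0, R7, (2,))
(2, 0, R1, (0, 2))
(2, 0, R1, (0, 3))
(2, 0, R1, (2, 3))
(3, 0, R2, (0, 1))
(3, 0, R2, (0, 2))
(3, 0, R2, (1, 2))
(3, 0, R3, (2, 3))
(3, 0, R4, (0, 3))
(3, 0, R7, (1,))
(3, 1, R3, (2, 3))
(3, 2, R3, (2, 3))
(3, 3, R3, (2, 3))
(4, 0, R1, (0, 2))
(4, 0, R8, (0, 2))
(5, 0, R1, (1, 3))
(5, 3, R6, (0, 2))

bar 0: v0=F3 v1=F4 v2=A4 v3=C5 downbeat P5
bar 1: v0=E3 v1=G3 v2=B3 v3=B4 downbeat P5
bar 2: v0=D3 v1=F3 v2=A3 v3=A4 downbeat P5
bar 3: v0=E3 v1=E4 v2=E4 v3=D4 downbeat m7
bar 4: v0=G3 v1=E4 v2=G4 v3=B4 downbeat M3
bar 5: v0=F3 v1=F4 v2=A4 v3=C5 downbeat P5
  -> R5 @ bar 0 tick 0 v(0, 2): opens on M3
  -> R1 @ bar 1 tick 0 v(0, 3): F3/C5 P5 -> E3/B4 P5 similar
  -> R2 @ bar 1 tick 0 v(0, 2): F3/A4 M3 -> E3/B3 P5 similar
  -> R2 @ bar 1 tick 0 v(2, 3): A4/C5 m3 -> B3/B4 P8 similar
  -> R7 @ bar 1 tick 0 v(1,): F4->G3 leap 10st
  -> R7 @ bar 1 tick 0 v(2,): A4->B3 leap 10st
  -> R1 @ bar 2 tick 0 v(0, 2): E3/B3 P5 -> D3/A3 P5 similar
  -> R1 @ bar 2 tick 0 v(0, 3): E3/B4 P5 -> D3/A4 P5 similar
  -> R1 @ bar 2 tick 0 v(2, 3): B3/B4 P8 -> A3/A4 P8 similar
  -> R2 @ bar 3 tick 0 v(0, 1): D3/F3 m3 -> E3/E4 P8 similar
  -> R2 @ bar 3 tick 0 v(0, 2): D3/A3 P5 -> E3/E4 P8 similar
  -> R2 @ bar 3 tick 0 v(1, 2): F3/A3 M3 -> E4/E4 P1 similar
  -> R3 @ bar 3 tick 0 v(2, 3): E4 above D4
  -> R4 @ bar 3 tick 0 v(0, 3): E3/D4 m7 untreated
  -> R7 @ bar 3 tick 0 v(1,): F3->E4 leap 11st
  -> R3 @ bar 3 tick 1 v(2, 3): E4 above D4
  -> R3 @ bar 3 tick 2 v(2, 3): E4 above D4
  -> R3 @ bar 3 tick 3 v(2, 3): E4 above D4
  -> R1 @ bar 4 tick 0 v(0, 2): E3/E4 P8 -> G3/G4 P8 similar
  -> R8 @ bar 4 tick 0 v(0, 2): penult P8 not 3rd/6th
  -> R1 @ bar 5 tick 0 v(1, 3): E4/B4 P5 -> F4/C5 P5 similar
  -> R6 @ bar 5 tick 3 v(0, 2): closes on M3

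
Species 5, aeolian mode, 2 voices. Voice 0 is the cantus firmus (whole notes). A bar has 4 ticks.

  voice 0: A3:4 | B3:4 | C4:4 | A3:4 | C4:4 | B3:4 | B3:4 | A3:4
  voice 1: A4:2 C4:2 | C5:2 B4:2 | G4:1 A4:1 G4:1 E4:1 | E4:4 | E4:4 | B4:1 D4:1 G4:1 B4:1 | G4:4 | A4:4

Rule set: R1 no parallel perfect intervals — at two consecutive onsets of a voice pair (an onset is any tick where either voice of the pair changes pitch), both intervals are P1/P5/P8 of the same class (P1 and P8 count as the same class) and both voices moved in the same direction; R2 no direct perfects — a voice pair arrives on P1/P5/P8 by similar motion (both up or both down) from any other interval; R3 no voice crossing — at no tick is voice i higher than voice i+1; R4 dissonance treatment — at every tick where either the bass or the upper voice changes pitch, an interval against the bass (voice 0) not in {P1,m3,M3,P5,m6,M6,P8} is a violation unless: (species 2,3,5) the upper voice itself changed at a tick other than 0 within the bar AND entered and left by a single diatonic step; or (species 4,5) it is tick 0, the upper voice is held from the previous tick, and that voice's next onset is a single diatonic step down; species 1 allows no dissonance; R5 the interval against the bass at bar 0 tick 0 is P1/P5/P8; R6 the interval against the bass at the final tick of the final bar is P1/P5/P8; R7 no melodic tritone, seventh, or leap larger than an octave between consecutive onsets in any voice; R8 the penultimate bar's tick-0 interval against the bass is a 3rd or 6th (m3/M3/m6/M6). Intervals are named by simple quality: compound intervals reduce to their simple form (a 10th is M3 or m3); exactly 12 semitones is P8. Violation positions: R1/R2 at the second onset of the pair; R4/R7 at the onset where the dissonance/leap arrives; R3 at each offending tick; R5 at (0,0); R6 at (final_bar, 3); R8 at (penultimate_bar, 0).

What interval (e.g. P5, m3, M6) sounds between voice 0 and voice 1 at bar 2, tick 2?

voice 0=C4 voice 1=G4 -> P5

P5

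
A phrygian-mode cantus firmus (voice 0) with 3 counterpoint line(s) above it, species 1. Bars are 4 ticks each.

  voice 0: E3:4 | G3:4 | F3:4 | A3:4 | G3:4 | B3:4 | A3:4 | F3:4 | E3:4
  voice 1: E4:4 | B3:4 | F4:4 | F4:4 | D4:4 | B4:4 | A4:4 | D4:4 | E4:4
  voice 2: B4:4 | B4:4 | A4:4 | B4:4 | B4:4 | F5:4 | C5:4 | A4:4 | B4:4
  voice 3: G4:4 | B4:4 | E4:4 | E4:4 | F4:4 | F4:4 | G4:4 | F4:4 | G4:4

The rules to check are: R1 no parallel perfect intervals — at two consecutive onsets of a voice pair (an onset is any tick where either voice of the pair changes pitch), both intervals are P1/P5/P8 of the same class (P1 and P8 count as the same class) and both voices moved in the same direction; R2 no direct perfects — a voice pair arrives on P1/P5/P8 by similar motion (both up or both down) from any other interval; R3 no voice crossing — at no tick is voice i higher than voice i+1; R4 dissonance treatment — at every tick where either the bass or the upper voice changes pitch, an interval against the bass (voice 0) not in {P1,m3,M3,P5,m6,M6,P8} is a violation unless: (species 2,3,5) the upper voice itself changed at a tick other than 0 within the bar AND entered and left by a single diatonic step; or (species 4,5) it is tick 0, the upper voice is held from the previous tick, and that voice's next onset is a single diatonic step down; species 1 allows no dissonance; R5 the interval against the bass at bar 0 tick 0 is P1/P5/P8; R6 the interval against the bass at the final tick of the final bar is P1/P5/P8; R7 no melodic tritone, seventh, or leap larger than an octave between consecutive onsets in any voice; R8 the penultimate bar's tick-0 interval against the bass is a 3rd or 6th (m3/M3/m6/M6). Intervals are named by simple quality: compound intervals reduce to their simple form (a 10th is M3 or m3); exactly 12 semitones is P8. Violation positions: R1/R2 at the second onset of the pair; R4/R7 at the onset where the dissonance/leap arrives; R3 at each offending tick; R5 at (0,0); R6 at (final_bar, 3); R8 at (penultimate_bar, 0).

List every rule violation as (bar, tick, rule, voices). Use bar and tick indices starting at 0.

(0, 0, R3, (2, 3))
(0, 0, R5, (0, 3))
(0, 1, R3, (2, 3))
(0, 2, R3, (2, 3))
(0, 3, R3, (2, 3))
(2, 0, R3, (2, 3))
(2, 0, R4, (0, 3))
(2, 0, R7, (1,))
(2, 1, R3, (2, 3))
(2, 2, R3, (2, 3))
(2, 3, R3, (2, 3))
(3, 0, R3, (2, 3))
(3, 0, R4, (0, 2))
(3, 1, R3, (2, 3))
(3, 2, R3, (2, 3))
(3, 3, R3, (2, 3))
(4, 0, R2, (0, 1))
(4, 0, R3, (2, 3))
(4, 0, R4, (0, 3))
(4, 1, R3, (2, 3))
(4, 2, R3, (2, 3))
(4, 3, R3, (2, 3))
(5, 0, R2, (0, 1))
(5, 0, R3, (2, 3))
(5, 0, R4, (0, 2))
(5, 0, R4, (0, 3))
(5, 0, R7, (2,))
(5, 1, R3, (2, 3))
(5, 2, R3, (2, 3))
(5, 3, R3, (2, 3))
(6, 0, R1, (0, 1))
(6, 0, R3, (2, 3))
(6, 0, R4, (0, 3))
(6, 1, R3, (2, 3))
(6, 2, R3, (2, 3))
(6, 3, R3, (2, 3))
(7, 0, R2, (0, 3))
(7, 0, R2, (1, 2))
(7, 0, R3, (2, 3))
(7, 0, R8, (0, 3))
(7, 1, R3, (2, 3))
(7, 2, R3, (2, 3))
(7, 3, R3, (2, 3))
(8, 0, R1, (1, 2))
(8, 0, R3, (2, 3))
(8, 1, R3, (2, 3))
(8, 2, R3, (2, 3))
(8, 3, R3, (2, 3))
(8, 3, R6, (0, 3))

bar 0: v0=E3 v1=E4 v2=B4 v3=G4 downbeat m3
bar 1: v0=G3 v1=B3 v2=B4 v3=B4 downbeat M3
bar 2: v0=F3 v1=F4 v2=A4 v3=E4 downbeat M7
bar 3: v0=A3 v1=F4 v2=B4 v3=E4 downbeat P5
bar 4: v0=G3 v1=D4 v2=B4 v3=F4 downbeat m7
bar 5: v0=B3 v1=B4 v2=F5 v3=F4 downbeat TT
bar 6: v0=A3 v1=A4 v2=C5 v3=G4 downbeat m7
bar 7: v0=F3 v1=D4 v2=A4 v3=F4 downbeat P8
bar 8: v0=E3 v1=E4 v2=B4 v3=G4 downbeat m3
  -> R3 @ bar 0 tick 0 v(2, 3): B4 above G4
  -> R5 @ bar 0 tick 0 v(0, 3): opens on m3
  -> R3 @ bar 0 tick 1 v(2, 3): B4 above G4
  -> R3 @ bar 0 tick 2 v(2, 3): B4 above G4
  -> R3 @ bar 0 tick 3 v(2, 3): B4 above G4
  -> R3 @ bar 2 tick 0 v(2, 3): A4 above E4
  -> R4 @ bar 2 tick 0 v(0, 3): F3/E4 M7 untreated
  -> R7 @ bar 2 tick 0 v(1,): B3->F4 leap 6st
  -> R3 @ bar 2 tick 1 v(2, 3): A4 above E4
  -> R3 @ bar 2 tick 2 v(2, 3): A4 above E4
  -> R3 @ bar 2 tick 3 v(2, 3): A4 above E4
  -> R3 @ bar 3 tick 0 v(2, 3): B4 above E4
  -> R4 @ bar 3 tick 0 v(0, 2): A3/B4 M2 untreated
  -> R3 @ bar 3 tick 1 v(2, 3): B4 above E4
  -> R3 @ bar 3 tick 2 v(2, 3): B4 above E4
  -> R3 @ bar 3 tick 3 v(2, 3): B4 above E4
  -> R2 @ bar 4 tick 0 v(0, 1): A3/F4 m6 -> G3/D4 P5 similar
  -> R3 @ bar 4 tick 0 v(2, 3): B4 above F4
  -> R4 @ bar 4 tick 0 v(0, 3): G3/F4 m7 untreated
  -> R3 @ bar 4 tick 1 v(2, 3): B4 above F4
  -> R3 @ bar 4 tick 2 v(2, 3): B4 above F4
  -> R3 @ bar 4 tick 3 v(2, 3): B4 above F4
  -> R2 @ bar 5 tick 0 v(0, 1): G3/D4 P5 -> B3/B4 P8 similar
  -> R3 @ bar 5 tick 0 v(2, 3): F5 above F4
  -> R4 @ bar 5 tick 0 v(0, 2): B3/F5 TT untreated
  -> R4 @ bar 5 tick 0 v(0, 3): B3/F4 TT untreated
  -> R7 @ bar 5 tick 0 v(2,): B4->F5 leap 6st
  -> R3 @ bar 5 tick 1 v(2, 3): F5 above F4
  -> R3 @ bar 5 tick 2 v(2, 3): F5 above F4
  -> R3 @ bar 5 tick 3 v(2, 3): F5 above F4
  -> R1 @ bar 6 tick 0 v(0, 1): B3/B4 P8 -> A3/A4 P8 similar
  -> R3 @ bar 6 tick 0 v(2, 3): C5 above G4
  -> R4 @ bar 6 tick 0 v(0, 3): A3/G4 m7 untreated
  -> R3 @ bar 6 tick 1 v(2, 3): C5 above G4
  -> R3 @ bar 6 tick 2 v(2, 3): C5 above G4
  -> R3 @ bar 6 tick 3 v(2, 3): C5 above G4
  -> R2 @ bar 7 tick 0 v(0, 3): A3/G4 m7 -> F3/F4 P8 similar
  -> R2 @ bar 7 tick 0 v(1, 2): A4/C5 m3 -> D4/A4 P5 similar
  -> R3 @ bar 7 tick 0 v(2, 3): A4 above F4
  -> R8 @ bar 7 tick 0 v(0, 3): penult P8 not 3rd/6th
  -> R3 @ bar 7 tick 1 v(2, 3): A4 above F4
  -> R3 @ bar 7 tick 2 v(2, 3): A4 above F4
  -> R3 @ bar 7 tick 3 v(2, 3): A4 above F4
  -> R1 @ bar 8 tick 0 v(1, 2): D4/A4 P5 -> E4/B4 P5 similar
  -> R3 @ bar 8 tick 0 v(2, 3): B4 above G4
  -> R3 @ bar 8 tick 1 v(2, 3): B4 above G4
  -> R3 @ bar 8 tick 2 v(2, 3): B4 above G4
  -> R3 @ bar 8 tick 3 v(2, 3): B4 above G4
  -> R6 @ bar 8 tick 3 v(0, 3): closes on m3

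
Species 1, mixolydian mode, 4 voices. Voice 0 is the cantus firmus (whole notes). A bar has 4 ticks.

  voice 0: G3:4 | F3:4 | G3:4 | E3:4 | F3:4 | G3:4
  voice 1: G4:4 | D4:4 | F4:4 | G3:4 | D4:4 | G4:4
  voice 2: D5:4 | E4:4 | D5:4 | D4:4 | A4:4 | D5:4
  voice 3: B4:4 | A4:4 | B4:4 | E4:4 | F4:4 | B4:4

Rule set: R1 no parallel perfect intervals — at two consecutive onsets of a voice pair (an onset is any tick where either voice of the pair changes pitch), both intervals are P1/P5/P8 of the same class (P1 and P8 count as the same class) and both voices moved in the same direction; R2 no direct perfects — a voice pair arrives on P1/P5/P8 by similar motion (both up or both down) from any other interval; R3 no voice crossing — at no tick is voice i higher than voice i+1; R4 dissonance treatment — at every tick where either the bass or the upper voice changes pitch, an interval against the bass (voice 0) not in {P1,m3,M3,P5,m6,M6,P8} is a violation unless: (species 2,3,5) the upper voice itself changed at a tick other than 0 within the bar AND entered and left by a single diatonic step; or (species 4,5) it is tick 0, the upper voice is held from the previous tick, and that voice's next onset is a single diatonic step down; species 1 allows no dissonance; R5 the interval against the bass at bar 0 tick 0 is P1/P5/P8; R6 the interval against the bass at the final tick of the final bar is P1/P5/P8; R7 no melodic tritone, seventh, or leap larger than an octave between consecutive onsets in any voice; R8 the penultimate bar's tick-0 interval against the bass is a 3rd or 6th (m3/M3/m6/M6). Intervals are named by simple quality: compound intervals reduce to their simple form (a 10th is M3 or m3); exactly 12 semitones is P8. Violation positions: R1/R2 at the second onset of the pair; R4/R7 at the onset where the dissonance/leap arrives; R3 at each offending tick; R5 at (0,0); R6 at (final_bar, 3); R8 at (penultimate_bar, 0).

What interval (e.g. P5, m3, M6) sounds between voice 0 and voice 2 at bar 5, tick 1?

voice 0=G3 voice 2=D5 -> P5

P5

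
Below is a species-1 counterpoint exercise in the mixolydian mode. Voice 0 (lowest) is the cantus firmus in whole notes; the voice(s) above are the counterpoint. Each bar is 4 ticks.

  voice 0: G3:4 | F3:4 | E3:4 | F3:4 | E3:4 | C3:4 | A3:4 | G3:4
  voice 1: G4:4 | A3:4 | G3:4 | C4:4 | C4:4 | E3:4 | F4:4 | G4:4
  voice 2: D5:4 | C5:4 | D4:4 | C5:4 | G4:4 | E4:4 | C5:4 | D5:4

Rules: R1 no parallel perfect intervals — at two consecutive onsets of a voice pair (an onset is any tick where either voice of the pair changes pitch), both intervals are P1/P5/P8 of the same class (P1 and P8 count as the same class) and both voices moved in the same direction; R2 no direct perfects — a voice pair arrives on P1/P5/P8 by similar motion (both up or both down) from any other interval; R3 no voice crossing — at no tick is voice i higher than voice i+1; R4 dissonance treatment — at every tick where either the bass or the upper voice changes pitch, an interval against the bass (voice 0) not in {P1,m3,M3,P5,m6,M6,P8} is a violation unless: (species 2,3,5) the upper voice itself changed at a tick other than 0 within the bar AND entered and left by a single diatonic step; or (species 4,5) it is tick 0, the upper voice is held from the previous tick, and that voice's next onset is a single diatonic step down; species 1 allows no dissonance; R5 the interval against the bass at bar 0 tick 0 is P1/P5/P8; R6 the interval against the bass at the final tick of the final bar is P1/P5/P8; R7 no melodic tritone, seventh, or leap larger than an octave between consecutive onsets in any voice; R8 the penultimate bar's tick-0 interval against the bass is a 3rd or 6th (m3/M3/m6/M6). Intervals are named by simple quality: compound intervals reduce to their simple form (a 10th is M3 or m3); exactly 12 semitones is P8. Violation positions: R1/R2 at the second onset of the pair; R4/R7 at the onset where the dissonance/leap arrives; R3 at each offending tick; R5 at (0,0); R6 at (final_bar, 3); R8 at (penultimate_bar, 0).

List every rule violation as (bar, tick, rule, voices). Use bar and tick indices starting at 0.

(1, 0, R1, (0, 2))
(1, 0, R7, (1,))
(2, 0, R2, (1, 2))
(2, 0, R4, (0, 2))
(2, 0, R7, (2,))
(3, 0, R2, (0, 1))
(3, 0, R2, (0, 2))
(3, 0, R2, (1, 2))
(3, 0, R7, (2,))
(5, 0, R2, (1, 2))
(6, 0, R2, (1, 2))
(6, 0, R7, (1,))
(7, 0, R1, (1, 2))

bar 0: v0=G3 v1=G4 v2=D5 downbeat P5
bar 1: v0=F3 v1=A3 v2=C5 downbeat P5
bar 2: v0=E3 v1=G3 v2=D4 downbeat m7
bar 3: v0=F3 v1=C4 v2=C5 downbeat P5
bar 4: v0=E3 v1=C4 v2=G4 downbeat m3
bar 5: v0=C3 v1=E3 v2=E4 downbeat M3
bar 6: v0=A3 v1=F4 v2=C5 downbeat m3
bar 7: v0=G3 v1=G4 v2=D5 downbeat P5
  -> R1 @ bar 1 tick 0 v(0, 2): G3/D5 P5 -> F3/C5 P5 similar
  -> R7 @ bar 1 tick 0 v(1,): G4->A3 leap 10st
  -> R2 @ bar 2 tick 0 v(1, 2): A3/C5 m3 -> G3/D4 P5 similar
  -> R4 @ bar 2 tick 0 v(0, 2): E3/D4 m7 untreated
  -> R7 @ bar 2 tick 0 v(2,): C5->D4 leap 10st
  -> R2 @ bar 3 tick 0 v(0, 1): E3/G3 m3 -> F3/C4 P5 similar
  -> R2 @ bar 3 tick 0 v(0, 2): E3/D4 m7 -> F3/C5 P5 similar
  -> R2 @ bar 3 tick 0 v(1, 2): G3/D4 P5 -> C4/C5 P8 similar
  -> R7 @ bar 3 tick 0 v(2,): D4->C5 leap 10st
  -> R2 @ bar 5 tick 0 v(1, 2): C4/G4 P5 -> E3/E4 P8 similar
  -> R2 @ bar 6 tick 0 v(1, 2): E3/E4 P8 -> F4/C5 P5 similar
  -> R7 @ bar 6 tick 0 v(1,): E3->F4 leap 13st
  -> R1 @ bar 7 tick 0 v(1, 2): F4/C5 P5 -> G4/D5 P5 similar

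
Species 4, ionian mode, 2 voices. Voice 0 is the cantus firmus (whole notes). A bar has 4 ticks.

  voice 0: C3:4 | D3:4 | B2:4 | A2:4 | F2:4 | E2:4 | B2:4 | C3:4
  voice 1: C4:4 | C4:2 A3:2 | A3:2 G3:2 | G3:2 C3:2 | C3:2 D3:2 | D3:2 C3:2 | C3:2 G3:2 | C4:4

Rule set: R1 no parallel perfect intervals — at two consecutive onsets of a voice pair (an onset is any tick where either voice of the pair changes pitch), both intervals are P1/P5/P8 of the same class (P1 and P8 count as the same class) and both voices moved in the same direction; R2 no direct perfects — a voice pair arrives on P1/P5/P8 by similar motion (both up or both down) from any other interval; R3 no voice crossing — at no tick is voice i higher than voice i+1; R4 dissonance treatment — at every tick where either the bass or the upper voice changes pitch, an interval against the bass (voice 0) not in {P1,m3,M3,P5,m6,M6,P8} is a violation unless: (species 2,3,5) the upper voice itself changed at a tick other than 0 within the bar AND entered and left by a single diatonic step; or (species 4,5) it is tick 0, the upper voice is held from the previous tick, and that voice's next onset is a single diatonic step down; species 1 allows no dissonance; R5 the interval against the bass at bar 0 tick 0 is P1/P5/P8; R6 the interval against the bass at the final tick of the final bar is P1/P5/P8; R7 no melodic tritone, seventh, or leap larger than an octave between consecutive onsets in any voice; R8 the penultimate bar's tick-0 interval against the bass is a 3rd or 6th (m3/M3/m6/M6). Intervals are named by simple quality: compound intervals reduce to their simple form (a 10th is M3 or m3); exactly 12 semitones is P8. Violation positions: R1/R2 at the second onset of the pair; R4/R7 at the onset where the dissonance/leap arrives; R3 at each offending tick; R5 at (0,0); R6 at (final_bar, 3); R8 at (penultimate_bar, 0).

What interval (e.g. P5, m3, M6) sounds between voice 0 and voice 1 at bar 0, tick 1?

voice 0=C3 voice 1=C4 -> P8

P8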